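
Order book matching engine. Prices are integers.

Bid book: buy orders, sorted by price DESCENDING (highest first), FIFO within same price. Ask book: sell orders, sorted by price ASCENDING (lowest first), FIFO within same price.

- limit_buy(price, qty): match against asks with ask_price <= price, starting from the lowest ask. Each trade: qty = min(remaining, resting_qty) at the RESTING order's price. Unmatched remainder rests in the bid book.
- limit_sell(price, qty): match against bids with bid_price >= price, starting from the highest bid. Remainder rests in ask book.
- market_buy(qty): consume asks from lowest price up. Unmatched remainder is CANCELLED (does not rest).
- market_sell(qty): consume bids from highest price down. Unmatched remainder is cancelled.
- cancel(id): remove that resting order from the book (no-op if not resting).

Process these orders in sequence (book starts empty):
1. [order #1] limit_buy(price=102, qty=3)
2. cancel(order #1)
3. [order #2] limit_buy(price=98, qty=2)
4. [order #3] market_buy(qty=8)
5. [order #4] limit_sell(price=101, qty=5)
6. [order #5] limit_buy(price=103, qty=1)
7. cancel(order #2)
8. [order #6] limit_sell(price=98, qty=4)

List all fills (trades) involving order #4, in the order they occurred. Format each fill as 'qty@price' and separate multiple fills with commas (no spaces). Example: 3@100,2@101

Answer: 1@101

Derivation:
After op 1 [order #1] limit_buy(price=102, qty=3): fills=none; bids=[#1:3@102] asks=[-]
After op 2 cancel(order #1): fills=none; bids=[-] asks=[-]
After op 3 [order #2] limit_buy(price=98, qty=2): fills=none; bids=[#2:2@98] asks=[-]
After op 4 [order #3] market_buy(qty=8): fills=none; bids=[#2:2@98] asks=[-]
After op 5 [order #4] limit_sell(price=101, qty=5): fills=none; bids=[#2:2@98] asks=[#4:5@101]
After op 6 [order #5] limit_buy(price=103, qty=1): fills=#5x#4:1@101; bids=[#2:2@98] asks=[#4:4@101]
After op 7 cancel(order #2): fills=none; bids=[-] asks=[#4:4@101]
After op 8 [order #6] limit_sell(price=98, qty=4): fills=none; bids=[-] asks=[#6:4@98 #4:4@101]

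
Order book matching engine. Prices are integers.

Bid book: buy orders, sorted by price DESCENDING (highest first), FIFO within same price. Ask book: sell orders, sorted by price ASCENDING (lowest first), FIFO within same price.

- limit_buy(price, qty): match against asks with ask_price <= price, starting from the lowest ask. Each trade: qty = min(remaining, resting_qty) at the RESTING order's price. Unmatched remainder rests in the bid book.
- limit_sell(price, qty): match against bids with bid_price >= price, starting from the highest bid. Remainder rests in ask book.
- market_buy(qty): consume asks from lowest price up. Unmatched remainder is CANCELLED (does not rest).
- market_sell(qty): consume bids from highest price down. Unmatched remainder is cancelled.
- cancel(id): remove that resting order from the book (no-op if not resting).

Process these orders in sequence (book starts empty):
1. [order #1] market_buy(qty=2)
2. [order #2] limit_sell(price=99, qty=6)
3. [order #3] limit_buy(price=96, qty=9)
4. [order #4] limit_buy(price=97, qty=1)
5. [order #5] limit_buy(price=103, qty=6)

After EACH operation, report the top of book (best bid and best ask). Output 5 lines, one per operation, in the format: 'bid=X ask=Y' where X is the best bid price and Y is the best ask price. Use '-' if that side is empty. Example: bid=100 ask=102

Answer: bid=- ask=-
bid=- ask=99
bid=96 ask=99
bid=97 ask=99
bid=97 ask=-

Derivation:
After op 1 [order #1] market_buy(qty=2): fills=none; bids=[-] asks=[-]
After op 2 [order #2] limit_sell(price=99, qty=6): fills=none; bids=[-] asks=[#2:6@99]
After op 3 [order #3] limit_buy(price=96, qty=9): fills=none; bids=[#3:9@96] asks=[#2:6@99]
After op 4 [order #4] limit_buy(price=97, qty=1): fills=none; bids=[#4:1@97 #3:9@96] asks=[#2:6@99]
After op 5 [order #5] limit_buy(price=103, qty=6): fills=#5x#2:6@99; bids=[#4:1@97 #3:9@96] asks=[-]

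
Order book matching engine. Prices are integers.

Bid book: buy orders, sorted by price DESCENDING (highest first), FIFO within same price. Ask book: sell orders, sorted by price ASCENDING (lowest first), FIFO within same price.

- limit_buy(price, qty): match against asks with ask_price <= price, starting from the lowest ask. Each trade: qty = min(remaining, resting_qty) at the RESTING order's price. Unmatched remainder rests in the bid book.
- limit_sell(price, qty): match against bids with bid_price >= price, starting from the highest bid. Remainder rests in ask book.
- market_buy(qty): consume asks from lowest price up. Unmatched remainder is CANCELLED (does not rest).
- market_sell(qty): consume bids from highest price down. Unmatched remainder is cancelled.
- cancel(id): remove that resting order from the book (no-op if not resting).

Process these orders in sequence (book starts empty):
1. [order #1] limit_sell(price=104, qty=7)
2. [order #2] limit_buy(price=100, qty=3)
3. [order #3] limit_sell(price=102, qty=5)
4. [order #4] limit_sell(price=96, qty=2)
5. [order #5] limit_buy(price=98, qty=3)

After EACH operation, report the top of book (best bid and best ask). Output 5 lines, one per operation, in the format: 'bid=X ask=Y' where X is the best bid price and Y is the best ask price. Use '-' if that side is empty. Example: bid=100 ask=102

After op 1 [order #1] limit_sell(price=104, qty=7): fills=none; bids=[-] asks=[#1:7@104]
After op 2 [order #2] limit_buy(price=100, qty=3): fills=none; bids=[#2:3@100] asks=[#1:7@104]
After op 3 [order #3] limit_sell(price=102, qty=5): fills=none; bids=[#2:3@100] asks=[#3:5@102 #1:7@104]
After op 4 [order #4] limit_sell(price=96, qty=2): fills=#2x#4:2@100; bids=[#2:1@100] asks=[#3:5@102 #1:7@104]
After op 5 [order #5] limit_buy(price=98, qty=3): fills=none; bids=[#2:1@100 #5:3@98] asks=[#3:5@102 #1:7@104]

Answer: bid=- ask=104
bid=100 ask=104
bid=100 ask=102
bid=100 ask=102
bid=100 ask=102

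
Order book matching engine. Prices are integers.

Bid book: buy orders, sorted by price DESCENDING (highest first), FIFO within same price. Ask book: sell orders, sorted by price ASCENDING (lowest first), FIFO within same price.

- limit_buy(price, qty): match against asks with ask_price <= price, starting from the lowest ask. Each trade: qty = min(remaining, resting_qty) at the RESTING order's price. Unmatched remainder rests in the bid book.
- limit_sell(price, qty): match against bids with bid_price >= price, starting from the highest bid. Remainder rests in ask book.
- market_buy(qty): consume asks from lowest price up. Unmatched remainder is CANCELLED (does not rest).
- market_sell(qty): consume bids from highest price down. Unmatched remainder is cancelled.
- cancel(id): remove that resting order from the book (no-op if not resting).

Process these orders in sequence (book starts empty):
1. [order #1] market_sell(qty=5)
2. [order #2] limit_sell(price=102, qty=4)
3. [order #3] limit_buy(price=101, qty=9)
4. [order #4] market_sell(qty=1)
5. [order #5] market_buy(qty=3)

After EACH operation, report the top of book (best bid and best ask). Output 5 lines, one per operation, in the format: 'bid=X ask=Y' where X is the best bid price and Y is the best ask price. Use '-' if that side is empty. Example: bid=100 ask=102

After op 1 [order #1] market_sell(qty=5): fills=none; bids=[-] asks=[-]
After op 2 [order #2] limit_sell(price=102, qty=4): fills=none; bids=[-] asks=[#2:4@102]
After op 3 [order #3] limit_buy(price=101, qty=9): fills=none; bids=[#3:9@101] asks=[#2:4@102]
After op 4 [order #4] market_sell(qty=1): fills=#3x#4:1@101; bids=[#3:8@101] asks=[#2:4@102]
After op 5 [order #5] market_buy(qty=3): fills=#5x#2:3@102; bids=[#3:8@101] asks=[#2:1@102]

Answer: bid=- ask=-
bid=- ask=102
bid=101 ask=102
bid=101 ask=102
bid=101 ask=102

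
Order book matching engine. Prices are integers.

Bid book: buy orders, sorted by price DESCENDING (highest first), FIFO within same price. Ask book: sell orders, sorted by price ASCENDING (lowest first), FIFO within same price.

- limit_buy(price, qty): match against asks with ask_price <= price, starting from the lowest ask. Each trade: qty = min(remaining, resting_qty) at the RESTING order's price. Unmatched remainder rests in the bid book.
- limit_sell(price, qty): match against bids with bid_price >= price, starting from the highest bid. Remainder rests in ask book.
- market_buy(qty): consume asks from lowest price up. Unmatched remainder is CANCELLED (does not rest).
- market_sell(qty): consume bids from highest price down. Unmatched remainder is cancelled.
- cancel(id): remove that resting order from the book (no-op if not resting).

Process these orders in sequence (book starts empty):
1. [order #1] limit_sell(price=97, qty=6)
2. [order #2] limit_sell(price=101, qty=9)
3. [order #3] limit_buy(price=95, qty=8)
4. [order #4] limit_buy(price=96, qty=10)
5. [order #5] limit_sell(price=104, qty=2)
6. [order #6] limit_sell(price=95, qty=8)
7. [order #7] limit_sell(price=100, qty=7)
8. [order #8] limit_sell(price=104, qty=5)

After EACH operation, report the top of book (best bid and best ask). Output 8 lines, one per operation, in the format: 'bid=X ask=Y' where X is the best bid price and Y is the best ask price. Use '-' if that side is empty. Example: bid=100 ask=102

Answer: bid=- ask=97
bid=- ask=97
bid=95 ask=97
bid=96 ask=97
bid=96 ask=97
bid=96 ask=97
bid=96 ask=97
bid=96 ask=97

Derivation:
After op 1 [order #1] limit_sell(price=97, qty=6): fills=none; bids=[-] asks=[#1:6@97]
After op 2 [order #2] limit_sell(price=101, qty=9): fills=none; bids=[-] asks=[#1:6@97 #2:9@101]
After op 3 [order #3] limit_buy(price=95, qty=8): fills=none; bids=[#3:8@95] asks=[#1:6@97 #2:9@101]
After op 4 [order #4] limit_buy(price=96, qty=10): fills=none; bids=[#4:10@96 #3:8@95] asks=[#1:6@97 #2:9@101]
After op 5 [order #5] limit_sell(price=104, qty=2): fills=none; bids=[#4:10@96 #3:8@95] asks=[#1:6@97 #2:9@101 #5:2@104]
After op 6 [order #6] limit_sell(price=95, qty=8): fills=#4x#6:8@96; bids=[#4:2@96 #3:8@95] asks=[#1:6@97 #2:9@101 #5:2@104]
After op 7 [order #7] limit_sell(price=100, qty=7): fills=none; bids=[#4:2@96 #3:8@95] asks=[#1:6@97 #7:7@100 #2:9@101 #5:2@104]
After op 8 [order #8] limit_sell(price=104, qty=5): fills=none; bids=[#4:2@96 #3:8@95] asks=[#1:6@97 #7:7@100 #2:9@101 #5:2@104 #8:5@104]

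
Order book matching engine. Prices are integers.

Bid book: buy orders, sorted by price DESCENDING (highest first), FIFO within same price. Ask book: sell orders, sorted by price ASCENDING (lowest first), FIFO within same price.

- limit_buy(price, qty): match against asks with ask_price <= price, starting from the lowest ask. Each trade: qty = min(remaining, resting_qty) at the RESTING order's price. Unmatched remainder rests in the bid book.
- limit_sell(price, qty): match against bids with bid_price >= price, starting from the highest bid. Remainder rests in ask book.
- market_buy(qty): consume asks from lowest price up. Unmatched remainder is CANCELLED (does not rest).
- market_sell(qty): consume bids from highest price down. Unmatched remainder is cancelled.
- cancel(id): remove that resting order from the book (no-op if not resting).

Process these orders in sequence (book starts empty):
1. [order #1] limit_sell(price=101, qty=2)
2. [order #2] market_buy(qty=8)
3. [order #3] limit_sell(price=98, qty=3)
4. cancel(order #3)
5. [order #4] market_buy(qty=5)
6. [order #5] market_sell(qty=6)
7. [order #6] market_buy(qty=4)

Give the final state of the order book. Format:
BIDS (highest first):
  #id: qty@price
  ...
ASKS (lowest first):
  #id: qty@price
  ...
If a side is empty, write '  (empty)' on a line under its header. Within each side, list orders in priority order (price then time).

Answer: BIDS (highest first):
  (empty)
ASKS (lowest first):
  (empty)

Derivation:
After op 1 [order #1] limit_sell(price=101, qty=2): fills=none; bids=[-] asks=[#1:2@101]
After op 2 [order #2] market_buy(qty=8): fills=#2x#1:2@101; bids=[-] asks=[-]
After op 3 [order #3] limit_sell(price=98, qty=3): fills=none; bids=[-] asks=[#3:3@98]
After op 4 cancel(order #3): fills=none; bids=[-] asks=[-]
After op 5 [order #4] market_buy(qty=5): fills=none; bids=[-] asks=[-]
After op 6 [order #5] market_sell(qty=6): fills=none; bids=[-] asks=[-]
After op 7 [order #6] market_buy(qty=4): fills=none; bids=[-] asks=[-]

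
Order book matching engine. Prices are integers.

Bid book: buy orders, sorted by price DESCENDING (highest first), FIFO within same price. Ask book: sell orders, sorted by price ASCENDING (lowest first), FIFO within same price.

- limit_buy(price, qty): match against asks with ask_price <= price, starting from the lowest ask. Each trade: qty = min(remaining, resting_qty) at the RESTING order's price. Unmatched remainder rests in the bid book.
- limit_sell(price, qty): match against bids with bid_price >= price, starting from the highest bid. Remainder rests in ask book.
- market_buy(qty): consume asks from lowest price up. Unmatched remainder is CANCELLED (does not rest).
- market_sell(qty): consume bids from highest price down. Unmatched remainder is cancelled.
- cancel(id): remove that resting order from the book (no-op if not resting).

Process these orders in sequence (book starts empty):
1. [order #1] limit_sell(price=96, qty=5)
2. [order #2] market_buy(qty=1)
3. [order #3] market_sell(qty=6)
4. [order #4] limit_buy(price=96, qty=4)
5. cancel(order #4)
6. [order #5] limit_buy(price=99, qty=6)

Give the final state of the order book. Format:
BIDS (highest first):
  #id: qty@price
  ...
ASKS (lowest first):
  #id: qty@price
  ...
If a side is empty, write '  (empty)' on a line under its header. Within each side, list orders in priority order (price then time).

After op 1 [order #1] limit_sell(price=96, qty=5): fills=none; bids=[-] asks=[#1:5@96]
After op 2 [order #2] market_buy(qty=1): fills=#2x#1:1@96; bids=[-] asks=[#1:4@96]
After op 3 [order #3] market_sell(qty=6): fills=none; bids=[-] asks=[#1:4@96]
After op 4 [order #4] limit_buy(price=96, qty=4): fills=#4x#1:4@96; bids=[-] asks=[-]
After op 5 cancel(order #4): fills=none; bids=[-] asks=[-]
After op 6 [order #5] limit_buy(price=99, qty=6): fills=none; bids=[#5:6@99] asks=[-]

Answer: BIDS (highest first):
  #5: 6@99
ASKS (lowest first):
  (empty)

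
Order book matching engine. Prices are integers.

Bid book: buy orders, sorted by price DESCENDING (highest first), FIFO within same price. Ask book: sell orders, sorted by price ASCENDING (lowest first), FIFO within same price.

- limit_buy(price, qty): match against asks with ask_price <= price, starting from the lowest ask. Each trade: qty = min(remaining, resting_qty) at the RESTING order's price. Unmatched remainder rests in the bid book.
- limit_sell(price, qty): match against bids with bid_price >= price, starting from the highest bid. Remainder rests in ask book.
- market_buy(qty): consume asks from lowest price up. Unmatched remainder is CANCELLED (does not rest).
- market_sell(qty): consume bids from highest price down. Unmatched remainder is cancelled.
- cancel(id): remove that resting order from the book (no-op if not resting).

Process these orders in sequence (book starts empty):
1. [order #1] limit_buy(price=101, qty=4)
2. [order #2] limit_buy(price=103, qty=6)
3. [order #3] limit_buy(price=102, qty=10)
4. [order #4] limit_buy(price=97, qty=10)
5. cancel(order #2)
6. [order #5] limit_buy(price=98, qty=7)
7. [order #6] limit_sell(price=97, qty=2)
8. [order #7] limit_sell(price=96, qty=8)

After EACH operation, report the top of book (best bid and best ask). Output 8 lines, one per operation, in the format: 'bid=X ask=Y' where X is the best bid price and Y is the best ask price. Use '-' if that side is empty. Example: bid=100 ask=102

After op 1 [order #1] limit_buy(price=101, qty=4): fills=none; bids=[#1:4@101] asks=[-]
After op 2 [order #2] limit_buy(price=103, qty=6): fills=none; bids=[#2:6@103 #1:4@101] asks=[-]
After op 3 [order #3] limit_buy(price=102, qty=10): fills=none; bids=[#2:6@103 #3:10@102 #1:4@101] asks=[-]
After op 4 [order #4] limit_buy(price=97, qty=10): fills=none; bids=[#2:6@103 #3:10@102 #1:4@101 #4:10@97] asks=[-]
After op 5 cancel(order #2): fills=none; bids=[#3:10@102 #1:4@101 #4:10@97] asks=[-]
After op 6 [order #5] limit_buy(price=98, qty=7): fills=none; bids=[#3:10@102 #1:4@101 #5:7@98 #4:10@97] asks=[-]
After op 7 [order #6] limit_sell(price=97, qty=2): fills=#3x#6:2@102; bids=[#3:8@102 #1:4@101 #5:7@98 #4:10@97] asks=[-]
After op 8 [order #7] limit_sell(price=96, qty=8): fills=#3x#7:8@102; bids=[#1:4@101 #5:7@98 #4:10@97] asks=[-]

Answer: bid=101 ask=-
bid=103 ask=-
bid=103 ask=-
bid=103 ask=-
bid=102 ask=-
bid=102 ask=-
bid=102 ask=-
bid=101 ask=-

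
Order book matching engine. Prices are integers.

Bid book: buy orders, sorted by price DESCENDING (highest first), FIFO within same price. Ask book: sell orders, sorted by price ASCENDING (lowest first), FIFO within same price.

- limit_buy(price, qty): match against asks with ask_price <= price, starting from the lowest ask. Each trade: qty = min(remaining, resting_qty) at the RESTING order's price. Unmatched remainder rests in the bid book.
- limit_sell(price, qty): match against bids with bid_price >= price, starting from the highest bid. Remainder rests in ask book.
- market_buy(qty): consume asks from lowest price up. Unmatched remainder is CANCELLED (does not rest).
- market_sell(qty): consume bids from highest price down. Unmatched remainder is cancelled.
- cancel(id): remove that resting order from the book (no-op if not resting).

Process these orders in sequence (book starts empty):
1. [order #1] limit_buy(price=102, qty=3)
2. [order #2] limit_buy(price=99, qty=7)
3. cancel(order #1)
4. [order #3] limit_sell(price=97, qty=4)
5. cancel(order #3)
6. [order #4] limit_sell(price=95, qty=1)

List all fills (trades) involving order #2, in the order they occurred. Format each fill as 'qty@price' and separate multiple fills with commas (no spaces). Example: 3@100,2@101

After op 1 [order #1] limit_buy(price=102, qty=3): fills=none; bids=[#1:3@102] asks=[-]
After op 2 [order #2] limit_buy(price=99, qty=7): fills=none; bids=[#1:3@102 #2:7@99] asks=[-]
After op 3 cancel(order #1): fills=none; bids=[#2:7@99] asks=[-]
After op 4 [order #3] limit_sell(price=97, qty=4): fills=#2x#3:4@99; bids=[#2:3@99] asks=[-]
After op 5 cancel(order #3): fills=none; bids=[#2:3@99] asks=[-]
After op 6 [order #4] limit_sell(price=95, qty=1): fills=#2x#4:1@99; bids=[#2:2@99] asks=[-]

Answer: 4@99,1@99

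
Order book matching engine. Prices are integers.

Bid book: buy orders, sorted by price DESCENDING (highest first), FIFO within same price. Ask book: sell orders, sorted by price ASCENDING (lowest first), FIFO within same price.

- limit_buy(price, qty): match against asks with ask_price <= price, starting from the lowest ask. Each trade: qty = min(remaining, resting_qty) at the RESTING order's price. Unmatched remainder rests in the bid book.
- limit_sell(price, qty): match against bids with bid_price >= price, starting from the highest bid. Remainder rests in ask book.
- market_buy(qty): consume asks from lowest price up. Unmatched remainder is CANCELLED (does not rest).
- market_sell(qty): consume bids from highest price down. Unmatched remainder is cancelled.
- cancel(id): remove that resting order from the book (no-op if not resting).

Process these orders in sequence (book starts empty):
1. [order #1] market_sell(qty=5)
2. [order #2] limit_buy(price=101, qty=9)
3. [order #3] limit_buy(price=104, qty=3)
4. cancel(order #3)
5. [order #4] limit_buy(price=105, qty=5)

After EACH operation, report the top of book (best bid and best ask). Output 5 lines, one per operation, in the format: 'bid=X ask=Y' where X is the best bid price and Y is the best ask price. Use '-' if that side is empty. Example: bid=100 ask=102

Answer: bid=- ask=-
bid=101 ask=-
bid=104 ask=-
bid=101 ask=-
bid=105 ask=-

Derivation:
After op 1 [order #1] market_sell(qty=5): fills=none; bids=[-] asks=[-]
After op 2 [order #2] limit_buy(price=101, qty=9): fills=none; bids=[#2:9@101] asks=[-]
After op 3 [order #3] limit_buy(price=104, qty=3): fills=none; bids=[#3:3@104 #2:9@101] asks=[-]
After op 4 cancel(order #3): fills=none; bids=[#2:9@101] asks=[-]
After op 5 [order #4] limit_buy(price=105, qty=5): fills=none; bids=[#4:5@105 #2:9@101] asks=[-]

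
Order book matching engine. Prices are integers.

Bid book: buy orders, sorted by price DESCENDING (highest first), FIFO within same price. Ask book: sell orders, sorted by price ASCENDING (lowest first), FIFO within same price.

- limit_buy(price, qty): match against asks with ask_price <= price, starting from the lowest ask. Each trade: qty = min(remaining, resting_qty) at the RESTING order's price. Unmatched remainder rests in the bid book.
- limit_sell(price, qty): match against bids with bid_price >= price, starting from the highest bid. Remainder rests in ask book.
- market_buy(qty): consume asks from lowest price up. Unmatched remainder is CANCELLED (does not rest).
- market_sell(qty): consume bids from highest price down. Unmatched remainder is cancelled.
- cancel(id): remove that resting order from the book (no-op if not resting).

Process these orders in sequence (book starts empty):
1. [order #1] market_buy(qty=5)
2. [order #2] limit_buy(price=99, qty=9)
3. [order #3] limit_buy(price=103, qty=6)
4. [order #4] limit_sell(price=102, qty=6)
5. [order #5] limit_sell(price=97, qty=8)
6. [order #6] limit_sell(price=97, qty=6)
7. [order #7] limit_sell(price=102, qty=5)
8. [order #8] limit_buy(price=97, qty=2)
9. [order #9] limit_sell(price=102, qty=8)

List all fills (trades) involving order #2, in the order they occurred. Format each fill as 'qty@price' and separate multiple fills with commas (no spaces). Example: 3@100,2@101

After op 1 [order #1] market_buy(qty=5): fills=none; bids=[-] asks=[-]
After op 2 [order #2] limit_buy(price=99, qty=9): fills=none; bids=[#2:9@99] asks=[-]
After op 3 [order #3] limit_buy(price=103, qty=6): fills=none; bids=[#3:6@103 #2:9@99] asks=[-]
After op 4 [order #4] limit_sell(price=102, qty=6): fills=#3x#4:6@103; bids=[#2:9@99] asks=[-]
After op 5 [order #5] limit_sell(price=97, qty=8): fills=#2x#5:8@99; bids=[#2:1@99] asks=[-]
After op 6 [order #6] limit_sell(price=97, qty=6): fills=#2x#6:1@99; bids=[-] asks=[#6:5@97]
After op 7 [order #7] limit_sell(price=102, qty=5): fills=none; bids=[-] asks=[#6:5@97 #7:5@102]
After op 8 [order #8] limit_buy(price=97, qty=2): fills=#8x#6:2@97; bids=[-] asks=[#6:3@97 #7:5@102]
After op 9 [order #9] limit_sell(price=102, qty=8): fills=none; bids=[-] asks=[#6:3@97 #7:5@102 #9:8@102]

Answer: 8@99,1@99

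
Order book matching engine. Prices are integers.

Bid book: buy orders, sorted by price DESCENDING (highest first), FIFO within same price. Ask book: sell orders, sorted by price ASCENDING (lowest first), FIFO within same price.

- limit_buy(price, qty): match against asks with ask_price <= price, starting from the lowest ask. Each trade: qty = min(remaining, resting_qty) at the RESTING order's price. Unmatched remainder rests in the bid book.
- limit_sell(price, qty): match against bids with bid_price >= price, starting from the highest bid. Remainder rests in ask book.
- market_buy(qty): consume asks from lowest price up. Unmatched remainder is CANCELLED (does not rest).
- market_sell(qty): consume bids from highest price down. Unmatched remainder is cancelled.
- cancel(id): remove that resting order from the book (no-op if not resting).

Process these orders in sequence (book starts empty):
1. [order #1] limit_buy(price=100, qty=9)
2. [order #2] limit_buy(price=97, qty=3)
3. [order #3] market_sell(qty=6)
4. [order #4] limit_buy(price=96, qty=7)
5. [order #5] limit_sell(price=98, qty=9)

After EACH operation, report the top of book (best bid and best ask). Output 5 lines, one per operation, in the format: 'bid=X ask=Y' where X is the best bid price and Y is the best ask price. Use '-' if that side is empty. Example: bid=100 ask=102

Answer: bid=100 ask=-
bid=100 ask=-
bid=100 ask=-
bid=100 ask=-
bid=97 ask=98

Derivation:
After op 1 [order #1] limit_buy(price=100, qty=9): fills=none; bids=[#1:9@100] asks=[-]
After op 2 [order #2] limit_buy(price=97, qty=3): fills=none; bids=[#1:9@100 #2:3@97] asks=[-]
After op 3 [order #3] market_sell(qty=6): fills=#1x#3:6@100; bids=[#1:3@100 #2:3@97] asks=[-]
After op 4 [order #4] limit_buy(price=96, qty=7): fills=none; bids=[#1:3@100 #2:3@97 #4:7@96] asks=[-]
After op 5 [order #5] limit_sell(price=98, qty=9): fills=#1x#5:3@100; bids=[#2:3@97 #4:7@96] asks=[#5:6@98]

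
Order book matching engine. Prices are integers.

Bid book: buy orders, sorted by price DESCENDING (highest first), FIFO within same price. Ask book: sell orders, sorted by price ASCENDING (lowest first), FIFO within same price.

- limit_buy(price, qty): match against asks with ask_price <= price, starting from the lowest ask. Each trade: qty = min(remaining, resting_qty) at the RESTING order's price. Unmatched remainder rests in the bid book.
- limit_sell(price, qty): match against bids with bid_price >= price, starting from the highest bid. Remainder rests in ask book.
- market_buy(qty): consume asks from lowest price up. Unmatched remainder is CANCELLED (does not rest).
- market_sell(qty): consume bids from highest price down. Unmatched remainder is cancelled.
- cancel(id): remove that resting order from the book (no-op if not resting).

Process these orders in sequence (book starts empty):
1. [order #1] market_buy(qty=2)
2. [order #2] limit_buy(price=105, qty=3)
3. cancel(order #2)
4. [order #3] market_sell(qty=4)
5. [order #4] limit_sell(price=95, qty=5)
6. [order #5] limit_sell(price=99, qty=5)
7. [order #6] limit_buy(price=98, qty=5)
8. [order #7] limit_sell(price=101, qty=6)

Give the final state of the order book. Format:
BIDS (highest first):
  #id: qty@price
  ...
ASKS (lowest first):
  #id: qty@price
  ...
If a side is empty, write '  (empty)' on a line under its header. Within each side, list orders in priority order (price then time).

After op 1 [order #1] market_buy(qty=2): fills=none; bids=[-] asks=[-]
After op 2 [order #2] limit_buy(price=105, qty=3): fills=none; bids=[#2:3@105] asks=[-]
After op 3 cancel(order #2): fills=none; bids=[-] asks=[-]
After op 4 [order #3] market_sell(qty=4): fills=none; bids=[-] asks=[-]
After op 5 [order #4] limit_sell(price=95, qty=5): fills=none; bids=[-] asks=[#4:5@95]
After op 6 [order #5] limit_sell(price=99, qty=5): fills=none; bids=[-] asks=[#4:5@95 #5:5@99]
After op 7 [order #6] limit_buy(price=98, qty=5): fills=#6x#4:5@95; bids=[-] asks=[#5:5@99]
After op 8 [order #7] limit_sell(price=101, qty=6): fills=none; bids=[-] asks=[#5:5@99 #7:6@101]

Answer: BIDS (highest first):
  (empty)
ASKS (lowest first):
  #5: 5@99
  #7: 6@101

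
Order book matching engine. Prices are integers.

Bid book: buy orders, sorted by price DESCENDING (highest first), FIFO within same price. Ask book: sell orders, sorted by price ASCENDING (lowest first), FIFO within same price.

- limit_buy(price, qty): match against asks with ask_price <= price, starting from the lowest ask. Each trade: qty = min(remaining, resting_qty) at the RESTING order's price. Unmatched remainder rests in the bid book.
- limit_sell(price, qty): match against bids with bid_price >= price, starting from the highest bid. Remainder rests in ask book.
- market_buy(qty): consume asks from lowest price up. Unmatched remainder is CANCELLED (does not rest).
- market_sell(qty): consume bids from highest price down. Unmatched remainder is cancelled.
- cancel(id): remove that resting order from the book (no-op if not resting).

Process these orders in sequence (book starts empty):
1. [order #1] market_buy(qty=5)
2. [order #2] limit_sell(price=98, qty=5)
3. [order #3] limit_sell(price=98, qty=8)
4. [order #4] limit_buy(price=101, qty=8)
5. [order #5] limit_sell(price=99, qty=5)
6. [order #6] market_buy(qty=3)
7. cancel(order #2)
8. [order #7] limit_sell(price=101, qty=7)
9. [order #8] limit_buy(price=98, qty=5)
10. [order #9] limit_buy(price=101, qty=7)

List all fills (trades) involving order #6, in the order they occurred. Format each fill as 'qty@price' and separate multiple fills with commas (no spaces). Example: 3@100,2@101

Answer: 3@98

Derivation:
After op 1 [order #1] market_buy(qty=5): fills=none; bids=[-] asks=[-]
After op 2 [order #2] limit_sell(price=98, qty=5): fills=none; bids=[-] asks=[#2:5@98]
After op 3 [order #3] limit_sell(price=98, qty=8): fills=none; bids=[-] asks=[#2:5@98 #3:8@98]
After op 4 [order #4] limit_buy(price=101, qty=8): fills=#4x#2:5@98 #4x#3:3@98; bids=[-] asks=[#3:5@98]
After op 5 [order #5] limit_sell(price=99, qty=5): fills=none; bids=[-] asks=[#3:5@98 #5:5@99]
After op 6 [order #6] market_buy(qty=3): fills=#6x#3:3@98; bids=[-] asks=[#3:2@98 #5:5@99]
After op 7 cancel(order #2): fills=none; bids=[-] asks=[#3:2@98 #5:5@99]
After op 8 [order #7] limit_sell(price=101, qty=7): fills=none; bids=[-] asks=[#3:2@98 #5:5@99 #7:7@101]
After op 9 [order #8] limit_buy(price=98, qty=5): fills=#8x#3:2@98; bids=[#8:3@98] asks=[#5:5@99 #7:7@101]
After op 10 [order #9] limit_buy(price=101, qty=7): fills=#9x#5:5@99 #9x#7:2@101; bids=[#8:3@98] asks=[#7:5@101]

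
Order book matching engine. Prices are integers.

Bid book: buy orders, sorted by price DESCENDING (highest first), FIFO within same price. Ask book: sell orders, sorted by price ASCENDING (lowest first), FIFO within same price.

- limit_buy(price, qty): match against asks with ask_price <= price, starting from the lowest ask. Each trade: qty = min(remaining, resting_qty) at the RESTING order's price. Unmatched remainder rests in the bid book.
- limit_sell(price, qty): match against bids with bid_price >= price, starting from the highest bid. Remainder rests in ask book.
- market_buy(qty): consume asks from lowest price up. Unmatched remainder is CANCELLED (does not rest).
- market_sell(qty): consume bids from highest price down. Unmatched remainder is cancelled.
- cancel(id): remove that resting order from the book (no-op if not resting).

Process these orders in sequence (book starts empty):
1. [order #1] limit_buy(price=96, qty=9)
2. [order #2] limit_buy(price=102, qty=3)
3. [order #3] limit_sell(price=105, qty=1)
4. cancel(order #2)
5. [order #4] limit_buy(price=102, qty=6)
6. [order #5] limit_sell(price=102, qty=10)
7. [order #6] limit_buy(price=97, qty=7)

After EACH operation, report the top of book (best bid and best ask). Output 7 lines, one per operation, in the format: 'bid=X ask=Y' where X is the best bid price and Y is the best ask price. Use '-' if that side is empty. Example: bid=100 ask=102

Answer: bid=96 ask=-
bid=102 ask=-
bid=102 ask=105
bid=96 ask=105
bid=102 ask=105
bid=96 ask=102
bid=97 ask=102

Derivation:
After op 1 [order #1] limit_buy(price=96, qty=9): fills=none; bids=[#1:9@96] asks=[-]
After op 2 [order #2] limit_buy(price=102, qty=3): fills=none; bids=[#2:3@102 #1:9@96] asks=[-]
After op 3 [order #3] limit_sell(price=105, qty=1): fills=none; bids=[#2:3@102 #1:9@96] asks=[#3:1@105]
After op 4 cancel(order #2): fills=none; bids=[#1:9@96] asks=[#3:1@105]
After op 5 [order #4] limit_buy(price=102, qty=6): fills=none; bids=[#4:6@102 #1:9@96] asks=[#3:1@105]
After op 6 [order #5] limit_sell(price=102, qty=10): fills=#4x#5:6@102; bids=[#1:9@96] asks=[#5:4@102 #3:1@105]
After op 7 [order #6] limit_buy(price=97, qty=7): fills=none; bids=[#6:7@97 #1:9@96] asks=[#5:4@102 #3:1@105]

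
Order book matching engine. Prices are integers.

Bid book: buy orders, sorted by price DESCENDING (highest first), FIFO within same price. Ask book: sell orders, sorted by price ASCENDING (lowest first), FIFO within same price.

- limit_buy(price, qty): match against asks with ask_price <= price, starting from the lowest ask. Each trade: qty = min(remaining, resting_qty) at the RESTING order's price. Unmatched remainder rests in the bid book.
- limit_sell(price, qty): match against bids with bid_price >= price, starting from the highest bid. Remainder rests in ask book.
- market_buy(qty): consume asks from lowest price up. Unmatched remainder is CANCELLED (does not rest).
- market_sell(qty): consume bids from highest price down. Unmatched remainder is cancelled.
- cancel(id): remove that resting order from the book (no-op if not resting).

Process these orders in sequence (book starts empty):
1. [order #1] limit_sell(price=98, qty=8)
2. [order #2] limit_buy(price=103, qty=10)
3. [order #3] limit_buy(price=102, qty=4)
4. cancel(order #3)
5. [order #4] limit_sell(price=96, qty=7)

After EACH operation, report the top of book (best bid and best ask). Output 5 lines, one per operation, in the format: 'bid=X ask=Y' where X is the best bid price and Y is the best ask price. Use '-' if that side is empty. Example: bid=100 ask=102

Answer: bid=- ask=98
bid=103 ask=-
bid=103 ask=-
bid=103 ask=-
bid=- ask=96

Derivation:
After op 1 [order #1] limit_sell(price=98, qty=8): fills=none; bids=[-] asks=[#1:8@98]
After op 2 [order #2] limit_buy(price=103, qty=10): fills=#2x#1:8@98; bids=[#2:2@103] asks=[-]
After op 3 [order #3] limit_buy(price=102, qty=4): fills=none; bids=[#2:2@103 #3:4@102] asks=[-]
After op 4 cancel(order #3): fills=none; bids=[#2:2@103] asks=[-]
After op 5 [order #4] limit_sell(price=96, qty=7): fills=#2x#4:2@103; bids=[-] asks=[#4:5@96]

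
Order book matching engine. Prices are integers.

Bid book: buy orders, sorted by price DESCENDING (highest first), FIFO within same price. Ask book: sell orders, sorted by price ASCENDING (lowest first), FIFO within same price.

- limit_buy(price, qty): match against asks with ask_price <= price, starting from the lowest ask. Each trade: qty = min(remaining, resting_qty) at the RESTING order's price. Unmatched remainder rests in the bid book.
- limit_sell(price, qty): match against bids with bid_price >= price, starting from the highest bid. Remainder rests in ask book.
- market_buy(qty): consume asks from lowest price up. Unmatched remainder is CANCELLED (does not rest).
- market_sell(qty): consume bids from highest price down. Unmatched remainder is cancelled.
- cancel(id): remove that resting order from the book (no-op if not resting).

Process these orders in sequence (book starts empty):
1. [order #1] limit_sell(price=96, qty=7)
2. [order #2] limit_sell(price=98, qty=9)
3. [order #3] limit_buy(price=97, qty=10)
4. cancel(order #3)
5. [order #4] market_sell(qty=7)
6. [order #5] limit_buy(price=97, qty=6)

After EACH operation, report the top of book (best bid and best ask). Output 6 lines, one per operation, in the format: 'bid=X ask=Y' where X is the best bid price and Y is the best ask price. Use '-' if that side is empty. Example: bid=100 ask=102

After op 1 [order #1] limit_sell(price=96, qty=7): fills=none; bids=[-] asks=[#1:7@96]
After op 2 [order #2] limit_sell(price=98, qty=9): fills=none; bids=[-] asks=[#1:7@96 #2:9@98]
After op 3 [order #3] limit_buy(price=97, qty=10): fills=#3x#1:7@96; bids=[#3:3@97] asks=[#2:9@98]
After op 4 cancel(order #3): fills=none; bids=[-] asks=[#2:9@98]
After op 5 [order #4] market_sell(qty=7): fills=none; bids=[-] asks=[#2:9@98]
After op 6 [order #5] limit_buy(price=97, qty=6): fills=none; bids=[#5:6@97] asks=[#2:9@98]

Answer: bid=- ask=96
bid=- ask=96
bid=97 ask=98
bid=- ask=98
bid=- ask=98
bid=97 ask=98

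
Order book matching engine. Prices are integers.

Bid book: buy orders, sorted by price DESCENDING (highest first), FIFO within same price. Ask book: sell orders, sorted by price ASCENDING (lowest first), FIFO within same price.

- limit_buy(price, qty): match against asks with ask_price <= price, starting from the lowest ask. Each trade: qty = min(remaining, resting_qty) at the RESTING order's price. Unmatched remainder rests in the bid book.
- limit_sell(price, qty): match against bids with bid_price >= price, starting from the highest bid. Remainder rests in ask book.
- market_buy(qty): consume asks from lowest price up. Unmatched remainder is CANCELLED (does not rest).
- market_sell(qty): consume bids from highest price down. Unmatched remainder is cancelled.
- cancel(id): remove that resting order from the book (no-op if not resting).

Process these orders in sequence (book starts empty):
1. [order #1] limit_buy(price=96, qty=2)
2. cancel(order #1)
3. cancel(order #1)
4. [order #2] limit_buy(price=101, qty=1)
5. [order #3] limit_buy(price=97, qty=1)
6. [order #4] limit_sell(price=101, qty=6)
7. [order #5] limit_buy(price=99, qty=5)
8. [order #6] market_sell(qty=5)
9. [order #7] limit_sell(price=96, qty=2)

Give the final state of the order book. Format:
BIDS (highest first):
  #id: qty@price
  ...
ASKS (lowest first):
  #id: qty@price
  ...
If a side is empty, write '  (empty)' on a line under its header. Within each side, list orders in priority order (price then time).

After op 1 [order #1] limit_buy(price=96, qty=2): fills=none; bids=[#1:2@96] asks=[-]
After op 2 cancel(order #1): fills=none; bids=[-] asks=[-]
After op 3 cancel(order #1): fills=none; bids=[-] asks=[-]
After op 4 [order #2] limit_buy(price=101, qty=1): fills=none; bids=[#2:1@101] asks=[-]
After op 5 [order #3] limit_buy(price=97, qty=1): fills=none; bids=[#2:1@101 #3:1@97] asks=[-]
After op 6 [order #4] limit_sell(price=101, qty=6): fills=#2x#4:1@101; bids=[#3:1@97] asks=[#4:5@101]
After op 7 [order #5] limit_buy(price=99, qty=5): fills=none; bids=[#5:5@99 #3:1@97] asks=[#4:5@101]
After op 8 [order #6] market_sell(qty=5): fills=#5x#6:5@99; bids=[#3:1@97] asks=[#4:5@101]
After op 9 [order #7] limit_sell(price=96, qty=2): fills=#3x#7:1@97; bids=[-] asks=[#7:1@96 #4:5@101]

Answer: BIDS (highest first):
  (empty)
ASKS (lowest first):
  #7: 1@96
  #4: 5@101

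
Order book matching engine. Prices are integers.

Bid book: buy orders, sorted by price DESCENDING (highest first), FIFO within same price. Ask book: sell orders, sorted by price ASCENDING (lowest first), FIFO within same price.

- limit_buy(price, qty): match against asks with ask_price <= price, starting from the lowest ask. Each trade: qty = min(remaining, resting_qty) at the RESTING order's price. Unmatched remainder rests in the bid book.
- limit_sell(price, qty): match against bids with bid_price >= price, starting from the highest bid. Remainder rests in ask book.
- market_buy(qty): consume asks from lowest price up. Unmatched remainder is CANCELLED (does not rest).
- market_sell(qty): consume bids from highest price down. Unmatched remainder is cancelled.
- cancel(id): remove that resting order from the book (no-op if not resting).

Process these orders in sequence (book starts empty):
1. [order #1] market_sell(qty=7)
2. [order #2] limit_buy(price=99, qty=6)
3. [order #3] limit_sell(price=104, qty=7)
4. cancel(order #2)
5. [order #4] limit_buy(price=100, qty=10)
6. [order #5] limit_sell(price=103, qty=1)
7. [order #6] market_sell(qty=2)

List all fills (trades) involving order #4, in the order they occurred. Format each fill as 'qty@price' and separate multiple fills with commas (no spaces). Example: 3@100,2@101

Answer: 2@100

Derivation:
After op 1 [order #1] market_sell(qty=7): fills=none; bids=[-] asks=[-]
After op 2 [order #2] limit_buy(price=99, qty=6): fills=none; bids=[#2:6@99] asks=[-]
After op 3 [order #3] limit_sell(price=104, qty=7): fills=none; bids=[#2:6@99] asks=[#3:7@104]
After op 4 cancel(order #2): fills=none; bids=[-] asks=[#3:7@104]
After op 5 [order #4] limit_buy(price=100, qty=10): fills=none; bids=[#4:10@100] asks=[#3:7@104]
After op 6 [order #5] limit_sell(price=103, qty=1): fills=none; bids=[#4:10@100] asks=[#5:1@103 #3:7@104]
After op 7 [order #6] market_sell(qty=2): fills=#4x#6:2@100; bids=[#4:8@100] asks=[#5:1@103 #3:7@104]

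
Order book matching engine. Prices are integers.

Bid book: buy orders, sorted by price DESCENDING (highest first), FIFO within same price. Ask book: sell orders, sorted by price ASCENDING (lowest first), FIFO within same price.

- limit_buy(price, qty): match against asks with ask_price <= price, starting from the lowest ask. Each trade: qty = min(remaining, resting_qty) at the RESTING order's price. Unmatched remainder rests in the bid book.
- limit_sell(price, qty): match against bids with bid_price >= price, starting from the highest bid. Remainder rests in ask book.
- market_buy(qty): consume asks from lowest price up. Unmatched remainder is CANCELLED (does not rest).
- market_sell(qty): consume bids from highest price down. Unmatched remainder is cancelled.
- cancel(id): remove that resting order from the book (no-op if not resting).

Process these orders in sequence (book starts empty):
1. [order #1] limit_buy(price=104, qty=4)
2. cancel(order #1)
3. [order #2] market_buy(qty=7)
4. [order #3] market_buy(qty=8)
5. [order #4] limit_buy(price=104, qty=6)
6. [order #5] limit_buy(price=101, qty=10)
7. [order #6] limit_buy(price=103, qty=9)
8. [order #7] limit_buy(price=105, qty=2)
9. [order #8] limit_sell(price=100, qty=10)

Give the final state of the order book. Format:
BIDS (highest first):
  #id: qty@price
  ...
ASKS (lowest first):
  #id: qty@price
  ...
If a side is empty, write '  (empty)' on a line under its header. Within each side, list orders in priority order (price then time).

Answer: BIDS (highest first):
  #6: 7@103
  #5: 10@101
ASKS (lowest first):
  (empty)

Derivation:
After op 1 [order #1] limit_buy(price=104, qty=4): fills=none; bids=[#1:4@104] asks=[-]
After op 2 cancel(order #1): fills=none; bids=[-] asks=[-]
After op 3 [order #2] market_buy(qty=7): fills=none; bids=[-] asks=[-]
After op 4 [order #3] market_buy(qty=8): fills=none; bids=[-] asks=[-]
After op 5 [order #4] limit_buy(price=104, qty=6): fills=none; bids=[#4:6@104] asks=[-]
After op 6 [order #5] limit_buy(price=101, qty=10): fills=none; bids=[#4:6@104 #5:10@101] asks=[-]
After op 7 [order #6] limit_buy(price=103, qty=9): fills=none; bids=[#4:6@104 #6:9@103 #5:10@101] asks=[-]
After op 8 [order #7] limit_buy(price=105, qty=2): fills=none; bids=[#7:2@105 #4:6@104 #6:9@103 #5:10@101] asks=[-]
After op 9 [order #8] limit_sell(price=100, qty=10): fills=#7x#8:2@105 #4x#8:6@104 #6x#8:2@103; bids=[#6:7@103 #5:10@101] asks=[-]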